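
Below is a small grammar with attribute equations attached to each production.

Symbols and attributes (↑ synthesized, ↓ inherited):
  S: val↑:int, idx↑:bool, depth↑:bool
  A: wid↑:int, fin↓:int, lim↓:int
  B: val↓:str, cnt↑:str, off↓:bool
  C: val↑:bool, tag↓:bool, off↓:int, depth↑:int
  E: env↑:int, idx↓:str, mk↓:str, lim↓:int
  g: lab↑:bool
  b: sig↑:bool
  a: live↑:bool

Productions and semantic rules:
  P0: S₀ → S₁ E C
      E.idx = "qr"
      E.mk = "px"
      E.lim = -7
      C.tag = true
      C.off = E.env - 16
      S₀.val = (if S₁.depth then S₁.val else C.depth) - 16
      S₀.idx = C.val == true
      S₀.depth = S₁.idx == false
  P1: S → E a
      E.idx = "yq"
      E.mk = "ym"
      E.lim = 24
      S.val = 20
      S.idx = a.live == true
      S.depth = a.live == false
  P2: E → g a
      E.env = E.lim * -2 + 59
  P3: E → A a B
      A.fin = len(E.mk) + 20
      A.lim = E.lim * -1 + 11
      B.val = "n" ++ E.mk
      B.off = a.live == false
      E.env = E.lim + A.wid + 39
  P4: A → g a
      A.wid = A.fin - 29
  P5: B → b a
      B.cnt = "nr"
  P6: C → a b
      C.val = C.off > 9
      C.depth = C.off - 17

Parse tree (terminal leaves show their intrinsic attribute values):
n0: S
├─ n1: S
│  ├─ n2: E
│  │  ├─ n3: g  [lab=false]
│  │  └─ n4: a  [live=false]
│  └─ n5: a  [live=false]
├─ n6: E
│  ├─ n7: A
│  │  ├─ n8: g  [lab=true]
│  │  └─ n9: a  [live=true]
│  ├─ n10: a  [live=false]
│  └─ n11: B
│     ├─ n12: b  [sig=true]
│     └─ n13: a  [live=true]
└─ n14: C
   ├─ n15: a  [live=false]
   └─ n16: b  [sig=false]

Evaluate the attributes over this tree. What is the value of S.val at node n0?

1. n2.idx = "yq"  ["yq"]
2. n2.mk = "ym"  ["ym"]
3. n2.lim = 24  [24]
4. n3.lab = false  [terminal]
5. n4.live = false  [terminal]
6. n2.env = 11  [E.lim * -2 + 59]
7. n5.live = false  [terminal]
8. n1.val = 20  [20]
9. n1.idx = false  [a.live == true]
10. n1.depth = true  [a.live == false]
11. n6.idx = "qr"  ["qr"]
12. n6.mk = "px"  ["px"]
13. n6.lim = -7  [-7]
14. n7.fin = 22  [len(E.mk) + 20]
15. n7.lim = 18  [E.lim * -1 + 11]
16. n8.lab = true  [terminal]
17. n9.live = true  [terminal]
18. n7.wid = -7  [A.fin - 29]
19. n10.live = false  [terminal]
20. n11.val = "npx"  ["n" ++ E.mk]
21. n11.off = true  [a.live == false]
22. n12.sig = true  [terminal]
23. n13.live = true  [terminal]
24. n11.cnt = "nr"  ["nr"]
25. n6.env = 25  [E.lim + A.wid + 39]
26. n14.tag = true  [true]
27. n14.off = 9  [E.env - 16]
28. n15.live = false  [terminal]
29. n16.sig = false  [terminal]
30. n14.val = false  [C.off > 9]
31. n14.depth = -8  [C.off - 17]
32. n0.val = 4  [(if S₁.depth then S₁.val else C.depth) - 16]
33. n0.idx = false  [C.val == true]
34. n0.depth = true  [S₁.idx == false]

4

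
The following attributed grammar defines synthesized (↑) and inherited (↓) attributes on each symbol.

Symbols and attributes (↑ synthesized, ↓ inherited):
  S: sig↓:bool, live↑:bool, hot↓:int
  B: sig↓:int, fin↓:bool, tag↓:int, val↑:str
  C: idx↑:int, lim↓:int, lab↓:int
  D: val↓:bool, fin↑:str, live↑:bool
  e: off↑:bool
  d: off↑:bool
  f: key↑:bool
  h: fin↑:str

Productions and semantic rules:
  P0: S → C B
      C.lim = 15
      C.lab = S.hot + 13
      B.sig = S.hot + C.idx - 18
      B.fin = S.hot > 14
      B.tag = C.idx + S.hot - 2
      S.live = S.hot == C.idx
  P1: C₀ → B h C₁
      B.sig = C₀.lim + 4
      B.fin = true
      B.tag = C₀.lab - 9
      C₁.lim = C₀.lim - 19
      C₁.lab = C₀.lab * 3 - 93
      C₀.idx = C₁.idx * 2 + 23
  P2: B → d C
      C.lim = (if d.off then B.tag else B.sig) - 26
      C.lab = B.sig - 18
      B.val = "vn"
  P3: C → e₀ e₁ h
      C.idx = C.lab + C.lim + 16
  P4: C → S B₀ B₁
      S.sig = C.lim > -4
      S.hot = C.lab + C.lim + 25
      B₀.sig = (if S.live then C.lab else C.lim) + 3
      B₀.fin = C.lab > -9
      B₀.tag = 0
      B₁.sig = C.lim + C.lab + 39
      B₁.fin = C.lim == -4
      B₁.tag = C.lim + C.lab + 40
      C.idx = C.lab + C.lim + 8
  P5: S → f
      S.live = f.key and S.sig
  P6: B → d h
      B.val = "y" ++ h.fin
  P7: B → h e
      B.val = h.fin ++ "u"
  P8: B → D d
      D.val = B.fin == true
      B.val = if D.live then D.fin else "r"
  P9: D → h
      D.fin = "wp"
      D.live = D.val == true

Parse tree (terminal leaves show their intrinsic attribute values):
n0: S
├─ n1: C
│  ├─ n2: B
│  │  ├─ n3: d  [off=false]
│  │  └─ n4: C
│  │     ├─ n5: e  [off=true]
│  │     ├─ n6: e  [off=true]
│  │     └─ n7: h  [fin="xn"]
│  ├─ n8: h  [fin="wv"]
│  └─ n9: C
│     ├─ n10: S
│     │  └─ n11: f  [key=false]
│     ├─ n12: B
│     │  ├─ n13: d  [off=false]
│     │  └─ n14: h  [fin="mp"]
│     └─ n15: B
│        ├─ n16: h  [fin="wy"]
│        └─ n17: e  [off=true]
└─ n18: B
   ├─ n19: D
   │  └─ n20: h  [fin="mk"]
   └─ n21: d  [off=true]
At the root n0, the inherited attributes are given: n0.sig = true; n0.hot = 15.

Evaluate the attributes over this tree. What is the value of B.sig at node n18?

10

1. n0.sig = true  [given at root]
2. n0.hot = 15  [given at root]
3. n1.lim = 15  [15]
4. n1.lab = 28  [S.hot + 13]
5. n2.sig = 19  [C₀.lim + 4]
6. n2.fin = true  [true]
7. n2.tag = 19  [C₀.lab - 9]
8. n3.off = false  [terminal]
9. n4.lim = -7  [(if d.off then B.tag else B.sig) - 26]
10. n4.lab = 1  [B.sig - 18]
11. n5.off = true  [terminal]
12. n6.off = true  [terminal]
13. n7.fin = "xn"  [terminal]
14. n4.idx = 10  [C.lab + C.lim + 16]
15. n2.val = "vn"  ["vn"]
16. n8.fin = "wv"  [terminal]
17. n9.lim = -4  [C₀.lim - 19]
18. n9.lab = -9  [C₀.lab * 3 - 93]
19. n10.sig = false  [C.lim > -4]
20. n10.hot = 12  [C.lab + C.lim + 25]
21. n11.key = false  [terminal]
22. n10.live = false  [f.key and S.sig]
23. n12.sig = -1  [(if S.live then C.lab else C.lim) + 3]
24. n12.fin = false  [C.lab > -9]
25. n12.tag = 0  [0]
26. n13.off = false  [terminal]
27. n14.fin = "mp"  [terminal]
28. n12.val = "ymp"  ["y" ++ h.fin]
29. n15.sig = 26  [C.lim + C.lab + 39]
30. n15.fin = true  [C.lim == -4]
31. n15.tag = 27  [C.lim + C.lab + 40]
32. n16.fin = "wy"  [terminal]
33. n17.off = true  [terminal]
34. n15.val = "wyu"  [h.fin ++ "u"]
35. n9.idx = -5  [C.lab + C.lim + 8]
36. n1.idx = 13  [C₁.idx * 2 + 23]
37. n18.sig = 10  [S.hot + C.idx - 18]
38. n18.fin = true  [S.hot > 14]
39. n18.tag = 26  [C.idx + S.hot - 2]
40. n19.val = true  [B.fin == true]
41. n20.fin = "mk"  [terminal]
42. n19.fin = "wp"  ["wp"]
43. n19.live = true  [D.val == true]
44. n21.off = true  [terminal]
45. n18.val = "wp"  [if D.live then D.fin else "r"]
46. n0.live = false  [S.hot == C.idx]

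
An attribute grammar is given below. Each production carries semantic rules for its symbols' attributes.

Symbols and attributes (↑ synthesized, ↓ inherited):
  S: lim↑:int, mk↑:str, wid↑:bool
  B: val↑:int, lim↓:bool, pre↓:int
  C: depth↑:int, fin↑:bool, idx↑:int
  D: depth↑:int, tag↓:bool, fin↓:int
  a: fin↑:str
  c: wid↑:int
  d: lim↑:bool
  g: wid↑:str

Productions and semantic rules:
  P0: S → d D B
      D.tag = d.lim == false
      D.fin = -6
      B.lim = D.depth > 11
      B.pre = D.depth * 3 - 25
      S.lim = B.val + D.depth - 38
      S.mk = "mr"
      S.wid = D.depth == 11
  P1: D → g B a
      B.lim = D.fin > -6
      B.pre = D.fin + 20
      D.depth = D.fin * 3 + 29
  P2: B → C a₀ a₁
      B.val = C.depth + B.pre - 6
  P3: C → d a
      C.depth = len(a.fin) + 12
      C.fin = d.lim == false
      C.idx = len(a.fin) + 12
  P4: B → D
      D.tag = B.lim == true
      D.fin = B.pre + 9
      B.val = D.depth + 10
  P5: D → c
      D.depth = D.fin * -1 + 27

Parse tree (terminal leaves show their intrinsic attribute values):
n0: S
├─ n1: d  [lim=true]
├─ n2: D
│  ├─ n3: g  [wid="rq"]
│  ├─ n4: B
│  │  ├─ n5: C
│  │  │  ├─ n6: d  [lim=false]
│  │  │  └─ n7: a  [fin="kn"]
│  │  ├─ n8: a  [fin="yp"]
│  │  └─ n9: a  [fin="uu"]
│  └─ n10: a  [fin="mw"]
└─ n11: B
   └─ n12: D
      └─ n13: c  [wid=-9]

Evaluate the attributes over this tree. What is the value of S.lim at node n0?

1. n1.lim = true  [terminal]
2. n2.tag = false  [d.lim == false]
3. n2.fin = -6  [-6]
4. n3.wid = "rq"  [terminal]
5. n4.lim = false  [D.fin > -6]
6. n4.pre = 14  [D.fin + 20]
7. n6.lim = false  [terminal]
8. n7.fin = "kn"  [terminal]
9. n5.depth = 14  [len(a.fin) + 12]
10. n5.fin = true  [d.lim == false]
11. n5.idx = 14  [len(a.fin) + 12]
12. n8.fin = "yp"  [terminal]
13. n9.fin = "uu"  [terminal]
14. n4.val = 22  [C.depth + B.pre - 6]
15. n10.fin = "mw"  [terminal]
16. n2.depth = 11  [D.fin * 3 + 29]
17. n11.lim = false  [D.depth > 11]
18. n11.pre = 8  [D.depth * 3 - 25]
19. n12.tag = false  [B.lim == true]
20. n12.fin = 17  [B.pre + 9]
21. n13.wid = -9  [terminal]
22. n12.depth = 10  [D.fin * -1 + 27]
23. n11.val = 20  [D.depth + 10]
24. n0.lim = -7  [B.val + D.depth - 38]
25. n0.mk = "mr"  ["mr"]
26. n0.wid = true  [D.depth == 11]

-7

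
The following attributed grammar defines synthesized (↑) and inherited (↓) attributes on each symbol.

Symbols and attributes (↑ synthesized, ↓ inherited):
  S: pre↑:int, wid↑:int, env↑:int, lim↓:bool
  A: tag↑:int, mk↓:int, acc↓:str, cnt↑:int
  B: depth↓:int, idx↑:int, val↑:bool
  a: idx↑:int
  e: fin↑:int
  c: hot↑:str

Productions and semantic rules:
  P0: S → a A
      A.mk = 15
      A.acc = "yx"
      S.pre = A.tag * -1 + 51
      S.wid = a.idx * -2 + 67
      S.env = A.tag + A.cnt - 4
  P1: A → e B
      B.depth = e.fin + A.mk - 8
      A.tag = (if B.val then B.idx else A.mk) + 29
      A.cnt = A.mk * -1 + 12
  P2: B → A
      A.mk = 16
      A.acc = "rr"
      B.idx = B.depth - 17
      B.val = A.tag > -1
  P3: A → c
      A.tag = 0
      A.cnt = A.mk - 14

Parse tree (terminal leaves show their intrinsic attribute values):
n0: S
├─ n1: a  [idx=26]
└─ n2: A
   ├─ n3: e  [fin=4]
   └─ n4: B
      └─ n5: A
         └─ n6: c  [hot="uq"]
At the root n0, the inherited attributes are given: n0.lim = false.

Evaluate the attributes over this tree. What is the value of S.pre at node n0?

28

1. n0.lim = false  [given at root]
2. n1.idx = 26  [terminal]
3. n2.mk = 15  [15]
4. n2.acc = "yx"  ["yx"]
5. n3.fin = 4  [terminal]
6. n4.depth = 11  [e.fin + A.mk - 8]
7. n5.mk = 16  [16]
8. n5.acc = "rr"  ["rr"]
9. n6.hot = "uq"  [terminal]
10. n5.tag = 0  [0]
11. n5.cnt = 2  [A.mk - 14]
12. n4.idx = -6  [B.depth - 17]
13. n4.val = true  [A.tag > -1]
14. n2.tag = 23  [(if B.val then B.idx else A.mk) + 29]
15. n2.cnt = -3  [A.mk * -1 + 12]
16. n0.pre = 28  [A.tag * -1 + 51]
17. n0.wid = 15  [a.idx * -2 + 67]
18. n0.env = 16  [A.tag + A.cnt - 4]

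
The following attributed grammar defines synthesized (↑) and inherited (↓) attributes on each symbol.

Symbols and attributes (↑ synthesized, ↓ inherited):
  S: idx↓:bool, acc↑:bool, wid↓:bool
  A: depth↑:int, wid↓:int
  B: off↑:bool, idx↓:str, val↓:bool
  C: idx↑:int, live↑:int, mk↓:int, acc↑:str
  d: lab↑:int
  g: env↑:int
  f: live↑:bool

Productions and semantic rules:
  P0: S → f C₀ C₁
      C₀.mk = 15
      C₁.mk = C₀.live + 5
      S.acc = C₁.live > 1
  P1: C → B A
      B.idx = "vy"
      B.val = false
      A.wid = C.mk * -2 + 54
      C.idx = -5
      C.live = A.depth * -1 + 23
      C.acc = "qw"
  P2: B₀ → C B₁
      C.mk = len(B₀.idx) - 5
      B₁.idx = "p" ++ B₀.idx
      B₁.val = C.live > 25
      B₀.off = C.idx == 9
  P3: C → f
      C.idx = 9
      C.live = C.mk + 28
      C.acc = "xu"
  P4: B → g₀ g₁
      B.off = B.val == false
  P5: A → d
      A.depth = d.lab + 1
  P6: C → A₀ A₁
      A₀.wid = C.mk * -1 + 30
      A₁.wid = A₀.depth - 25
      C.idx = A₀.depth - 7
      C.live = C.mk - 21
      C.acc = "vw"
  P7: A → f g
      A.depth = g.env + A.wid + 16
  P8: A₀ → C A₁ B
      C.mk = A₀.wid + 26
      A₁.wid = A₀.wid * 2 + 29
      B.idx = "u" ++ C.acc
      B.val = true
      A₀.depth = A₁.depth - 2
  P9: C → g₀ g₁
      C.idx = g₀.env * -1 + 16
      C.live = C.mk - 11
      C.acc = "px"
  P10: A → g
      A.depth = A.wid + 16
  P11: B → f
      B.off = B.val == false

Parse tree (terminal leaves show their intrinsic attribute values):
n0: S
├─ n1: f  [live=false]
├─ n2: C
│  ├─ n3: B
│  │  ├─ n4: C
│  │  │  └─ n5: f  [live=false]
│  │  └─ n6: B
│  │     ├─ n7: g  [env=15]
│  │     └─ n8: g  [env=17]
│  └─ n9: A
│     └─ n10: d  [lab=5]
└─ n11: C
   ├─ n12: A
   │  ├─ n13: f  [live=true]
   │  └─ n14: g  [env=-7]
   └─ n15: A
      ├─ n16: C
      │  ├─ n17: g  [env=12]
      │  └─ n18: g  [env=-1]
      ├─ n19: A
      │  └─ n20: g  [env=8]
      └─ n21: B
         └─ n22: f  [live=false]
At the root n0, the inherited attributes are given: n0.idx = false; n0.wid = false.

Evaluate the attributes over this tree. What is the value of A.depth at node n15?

1. n0.idx = false  [given at root]
2. n0.wid = false  [given at root]
3. n1.live = false  [terminal]
4. n2.mk = 15  [15]
5. n3.idx = "vy"  ["vy"]
6. n3.val = false  [false]
7. n4.mk = -3  [len(B₀.idx) - 5]
8. n5.live = false  [terminal]
9. n4.idx = 9  [9]
10. n4.live = 25  [C.mk + 28]
11. n4.acc = "xu"  ["xu"]
12. n6.idx = "pvy"  ["p" ++ B₀.idx]
13. n6.val = false  [C.live > 25]
14. n7.env = 15  [terminal]
15. n8.env = 17  [terminal]
16. n6.off = true  [B.val == false]
17. n3.off = true  [C.idx == 9]
18. n9.wid = 24  [C.mk * -2 + 54]
19. n10.lab = 5  [terminal]
20. n9.depth = 6  [d.lab + 1]
21. n2.idx = -5  [-5]
22. n2.live = 17  [A.depth * -1 + 23]
23. n2.acc = "qw"  ["qw"]
24. n11.mk = 22  [C₀.live + 5]
25. n12.wid = 8  [C.mk * -1 + 30]
26. n13.live = true  [terminal]
27. n14.env = -7  [terminal]
28. n12.depth = 17  [g.env + A.wid + 16]
29. n15.wid = -8  [A₀.depth - 25]
30. n16.mk = 18  [A₀.wid + 26]
31. n17.env = 12  [terminal]
32. n18.env = -1  [terminal]
33. n16.idx = 4  [g₀.env * -1 + 16]
34. n16.live = 7  [C.mk - 11]
35. n16.acc = "px"  ["px"]
36. n19.wid = 13  [A₀.wid * 2 + 29]
37. n20.env = 8  [terminal]
38. n19.depth = 29  [A.wid + 16]
39. n21.idx = "upx"  ["u" ++ C.acc]
40. n21.val = true  [true]
41. n22.live = false  [terminal]
42. n21.off = false  [B.val == false]
43. n15.depth = 27  [A₁.depth - 2]
44. n11.idx = 10  [A₀.depth - 7]
45. n11.live = 1  [C.mk - 21]
46. n11.acc = "vw"  ["vw"]
47. n0.acc = false  [C₁.live > 1]

27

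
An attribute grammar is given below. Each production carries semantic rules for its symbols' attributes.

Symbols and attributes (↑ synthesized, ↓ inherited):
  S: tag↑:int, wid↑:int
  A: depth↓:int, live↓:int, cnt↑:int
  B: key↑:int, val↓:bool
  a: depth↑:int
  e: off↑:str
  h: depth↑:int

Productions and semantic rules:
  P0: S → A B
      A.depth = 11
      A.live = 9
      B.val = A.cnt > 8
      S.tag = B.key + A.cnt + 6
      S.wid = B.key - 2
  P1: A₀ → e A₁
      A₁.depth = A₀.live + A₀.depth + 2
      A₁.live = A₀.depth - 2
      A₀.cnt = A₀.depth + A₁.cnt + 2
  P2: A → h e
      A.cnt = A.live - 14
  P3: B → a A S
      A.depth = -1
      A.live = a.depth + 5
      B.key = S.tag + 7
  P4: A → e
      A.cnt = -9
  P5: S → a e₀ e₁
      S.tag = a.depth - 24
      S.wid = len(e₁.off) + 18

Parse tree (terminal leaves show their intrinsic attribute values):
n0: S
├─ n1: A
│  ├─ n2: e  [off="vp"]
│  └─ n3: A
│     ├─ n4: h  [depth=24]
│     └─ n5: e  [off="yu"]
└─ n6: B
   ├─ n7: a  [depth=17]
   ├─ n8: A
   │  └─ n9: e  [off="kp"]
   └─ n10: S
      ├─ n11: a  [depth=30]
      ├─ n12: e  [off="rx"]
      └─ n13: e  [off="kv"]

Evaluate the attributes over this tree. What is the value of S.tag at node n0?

1. n1.depth = 11  [11]
2. n1.live = 9  [9]
3. n2.off = "vp"  [terminal]
4. n3.depth = 22  [A₀.live + A₀.depth + 2]
5. n3.live = 9  [A₀.depth - 2]
6. n4.depth = 24  [terminal]
7. n5.off = "yu"  [terminal]
8. n3.cnt = -5  [A.live - 14]
9. n1.cnt = 8  [A₀.depth + A₁.cnt + 2]
10. n6.val = false  [A.cnt > 8]
11. n7.depth = 17  [terminal]
12. n8.depth = -1  [-1]
13. n8.live = 22  [a.depth + 5]
14. n9.off = "kp"  [terminal]
15. n8.cnt = -9  [-9]
16. n11.depth = 30  [terminal]
17. n12.off = "rx"  [terminal]
18. n13.off = "kv"  [terminal]
19. n10.tag = 6  [a.depth - 24]
20. n10.wid = 20  [len(e₁.off) + 18]
21. n6.key = 13  [S.tag + 7]
22. n0.tag = 27  [B.key + A.cnt + 6]
23. n0.wid = 11  [B.key - 2]

27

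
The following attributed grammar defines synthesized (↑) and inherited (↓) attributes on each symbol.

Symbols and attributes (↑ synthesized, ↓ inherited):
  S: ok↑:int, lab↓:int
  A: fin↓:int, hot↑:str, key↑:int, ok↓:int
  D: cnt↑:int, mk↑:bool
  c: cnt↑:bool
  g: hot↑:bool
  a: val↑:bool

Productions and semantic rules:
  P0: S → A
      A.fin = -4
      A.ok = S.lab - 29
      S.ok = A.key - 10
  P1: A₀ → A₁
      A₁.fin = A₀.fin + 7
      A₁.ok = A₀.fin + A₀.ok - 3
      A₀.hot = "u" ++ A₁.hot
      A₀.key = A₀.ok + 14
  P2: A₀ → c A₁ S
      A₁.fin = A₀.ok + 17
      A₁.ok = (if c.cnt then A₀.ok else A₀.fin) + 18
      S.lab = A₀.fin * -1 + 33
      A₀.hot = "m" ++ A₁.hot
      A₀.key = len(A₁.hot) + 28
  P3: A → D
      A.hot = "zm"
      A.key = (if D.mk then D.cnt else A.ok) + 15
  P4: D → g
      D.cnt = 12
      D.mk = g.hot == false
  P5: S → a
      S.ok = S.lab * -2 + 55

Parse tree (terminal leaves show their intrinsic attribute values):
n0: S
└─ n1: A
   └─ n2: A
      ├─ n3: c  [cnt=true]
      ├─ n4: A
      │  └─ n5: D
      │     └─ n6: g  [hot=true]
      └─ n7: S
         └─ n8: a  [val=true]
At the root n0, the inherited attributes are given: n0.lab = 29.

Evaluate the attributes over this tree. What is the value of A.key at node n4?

1. n0.lab = 29  [given at root]
2. n1.fin = -4  [-4]
3. n1.ok = 0  [S.lab - 29]
4. n2.fin = 3  [A₀.fin + 7]
5. n2.ok = -7  [A₀.fin + A₀.ok - 3]
6. n3.cnt = true  [terminal]
7. n4.fin = 10  [A₀.ok + 17]
8. n4.ok = 11  [(if c.cnt then A₀.ok else A₀.fin) + 18]
9. n6.hot = true  [terminal]
10. n5.cnt = 12  [12]
11. n5.mk = false  [g.hot == false]
12. n4.hot = "zm"  ["zm"]
13. n4.key = 26  [(if D.mk then D.cnt else A.ok) + 15]
14. n7.lab = 30  [A₀.fin * -1 + 33]
15. n8.val = true  [terminal]
16. n7.ok = -5  [S.lab * -2 + 55]
17. n2.hot = "mzm"  ["m" ++ A₁.hot]
18. n2.key = 30  [len(A₁.hot) + 28]
19. n1.hot = "umzm"  ["u" ++ A₁.hot]
20. n1.key = 14  [A₀.ok + 14]
21. n0.ok = 4  [A.key - 10]

26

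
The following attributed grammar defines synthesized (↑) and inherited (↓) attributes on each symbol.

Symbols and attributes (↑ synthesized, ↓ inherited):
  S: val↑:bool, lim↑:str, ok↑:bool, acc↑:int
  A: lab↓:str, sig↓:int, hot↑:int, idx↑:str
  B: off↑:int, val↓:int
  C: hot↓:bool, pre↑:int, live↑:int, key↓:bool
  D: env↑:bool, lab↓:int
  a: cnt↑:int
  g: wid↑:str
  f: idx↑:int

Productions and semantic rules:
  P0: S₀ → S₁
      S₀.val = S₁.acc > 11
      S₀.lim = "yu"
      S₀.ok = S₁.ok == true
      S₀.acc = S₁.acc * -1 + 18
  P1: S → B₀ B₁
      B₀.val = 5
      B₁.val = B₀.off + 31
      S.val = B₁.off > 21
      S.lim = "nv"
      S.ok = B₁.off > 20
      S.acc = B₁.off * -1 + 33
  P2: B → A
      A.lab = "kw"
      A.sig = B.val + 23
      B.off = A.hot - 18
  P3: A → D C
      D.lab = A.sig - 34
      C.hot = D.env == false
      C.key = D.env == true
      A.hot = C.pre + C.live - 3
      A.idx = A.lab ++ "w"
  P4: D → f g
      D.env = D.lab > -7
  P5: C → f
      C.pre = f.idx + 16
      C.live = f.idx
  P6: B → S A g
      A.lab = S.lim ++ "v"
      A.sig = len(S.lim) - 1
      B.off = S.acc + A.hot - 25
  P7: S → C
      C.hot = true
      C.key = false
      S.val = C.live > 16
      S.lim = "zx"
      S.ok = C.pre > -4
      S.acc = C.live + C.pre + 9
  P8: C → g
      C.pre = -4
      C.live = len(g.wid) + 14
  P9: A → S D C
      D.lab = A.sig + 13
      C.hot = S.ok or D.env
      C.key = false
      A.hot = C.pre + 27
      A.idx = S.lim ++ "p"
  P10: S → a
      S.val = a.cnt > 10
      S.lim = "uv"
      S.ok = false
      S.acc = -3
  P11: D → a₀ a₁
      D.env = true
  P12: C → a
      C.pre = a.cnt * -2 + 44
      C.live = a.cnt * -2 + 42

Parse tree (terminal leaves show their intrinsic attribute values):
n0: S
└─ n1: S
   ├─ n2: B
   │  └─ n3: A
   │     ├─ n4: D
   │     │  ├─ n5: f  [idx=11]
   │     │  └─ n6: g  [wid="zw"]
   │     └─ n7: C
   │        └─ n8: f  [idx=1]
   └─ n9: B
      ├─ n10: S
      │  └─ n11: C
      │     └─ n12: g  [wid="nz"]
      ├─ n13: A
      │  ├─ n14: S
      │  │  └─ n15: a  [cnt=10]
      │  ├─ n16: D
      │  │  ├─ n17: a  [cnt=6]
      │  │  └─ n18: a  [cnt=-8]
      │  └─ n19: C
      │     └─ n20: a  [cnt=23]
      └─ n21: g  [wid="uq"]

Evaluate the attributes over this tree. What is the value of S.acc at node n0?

6

1. n2.val = 5  [5]
2. n3.lab = "kw"  ["kw"]
3. n3.sig = 28  [B.val + 23]
4. n4.lab = -6  [A.sig - 34]
5. n5.idx = 11  [terminal]
6. n6.wid = "zw"  [terminal]
7. n4.env = true  [D.lab > -7]
8. n7.hot = false  [D.env == false]
9. n7.key = true  [D.env == true]
10. n8.idx = 1  [terminal]
11. n7.pre = 17  [f.idx + 16]
12. n7.live = 1  [f.idx]
13. n3.hot = 15  [C.pre + C.live - 3]
14. n3.idx = "kww"  [A.lab ++ "w"]
15. n2.off = -3  [A.hot - 18]
16. n9.val = 28  [B₀.off + 31]
17. n11.hot = true  [true]
18. n11.key = false  [false]
19. n12.wid = "nz"  [terminal]
20. n11.pre = -4  [-4]
21. n11.live = 16  [len(g.wid) + 14]
22. n10.val = false  [C.live > 16]
23. n10.lim = "zx"  ["zx"]
24. n10.ok = false  [C.pre > -4]
25. n10.acc = 21  [C.live + C.pre + 9]
26. n13.lab = "zxv"  [S.lim ++ "v"]
27. n13.sig = 1  [len(S.lim) - 1]
28. n15.cnt = 10  [terminal]
29. n14.val = false  [a.cnt > 10]
30. n14.lim = "uv"  ["uv"]
31. n14.ok = false  [false]
32. n14.acc = -3  [-3]
33. n16.lab = 14  [A.sig + 13]
34. n17.cnt = 6  [terminal]
35. n18.cnt = -8  [terminal]
36. n16.env = true  [true]
37. n19.hot = true  [S.ok or D.env]
38. n19.key = false  [false]
39. n20.cnt = 23  [terminal]
40. n19.pre = -2  [a.cnt * -2 + 44]
41. n19.live = -4  [a.cnt * -2 + 42]
42. n13.hot = 25  [C.pre + 27]
43. n13.idx = "uvp"  [S.lim ++ "p"]
44. n21.wid = "uq"  [terminal]
45. n9.off = 21  [S.acc + A.hot - 25]
46. n1.val = false  [B₁.off > 21]
47. n1.lim = "nv"  ["nv"]
48. n1.ok = true  [B₁.off > 20]
49. n1.acc = 12  [B₁.off * -1 + 33]
50. n0.val = true  [S₁.acc > 11]
51. n0.lim = "yu"  ["yu"]
52. n0.ok = true  [S₁.ok == true]
53. n0.acc = 6  [S₁.acc * -1 + 18]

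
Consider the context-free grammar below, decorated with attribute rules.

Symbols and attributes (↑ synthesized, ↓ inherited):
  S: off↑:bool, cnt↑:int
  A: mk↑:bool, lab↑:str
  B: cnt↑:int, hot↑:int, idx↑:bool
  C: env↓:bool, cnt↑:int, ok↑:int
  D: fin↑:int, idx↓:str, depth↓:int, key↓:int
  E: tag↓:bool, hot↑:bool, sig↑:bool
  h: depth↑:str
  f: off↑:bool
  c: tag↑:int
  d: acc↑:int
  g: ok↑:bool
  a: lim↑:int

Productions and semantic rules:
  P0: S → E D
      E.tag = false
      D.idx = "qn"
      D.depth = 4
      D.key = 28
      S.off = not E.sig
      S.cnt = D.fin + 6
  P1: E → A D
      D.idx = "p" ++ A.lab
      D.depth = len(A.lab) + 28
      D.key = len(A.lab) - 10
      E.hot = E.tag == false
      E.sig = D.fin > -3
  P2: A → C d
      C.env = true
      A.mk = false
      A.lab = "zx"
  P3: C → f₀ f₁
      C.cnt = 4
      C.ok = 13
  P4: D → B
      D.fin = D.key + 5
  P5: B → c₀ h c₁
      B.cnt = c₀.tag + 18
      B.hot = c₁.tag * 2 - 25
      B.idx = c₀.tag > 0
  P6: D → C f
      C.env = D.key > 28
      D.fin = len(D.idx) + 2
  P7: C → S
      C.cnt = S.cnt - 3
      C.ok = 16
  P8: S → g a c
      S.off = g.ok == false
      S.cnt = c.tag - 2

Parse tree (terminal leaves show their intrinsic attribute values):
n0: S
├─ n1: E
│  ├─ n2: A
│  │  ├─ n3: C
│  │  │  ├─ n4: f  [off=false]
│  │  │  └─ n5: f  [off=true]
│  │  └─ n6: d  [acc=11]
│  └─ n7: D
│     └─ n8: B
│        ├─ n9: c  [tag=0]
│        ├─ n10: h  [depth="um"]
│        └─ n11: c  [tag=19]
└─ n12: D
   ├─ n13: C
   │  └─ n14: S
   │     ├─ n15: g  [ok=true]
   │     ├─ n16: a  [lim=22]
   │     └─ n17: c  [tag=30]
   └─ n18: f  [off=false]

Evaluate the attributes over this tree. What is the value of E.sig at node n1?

1. n1.tag = false  [false]
2. n3.env = true  [true]
3. n4.off = false  [terminal]
4. n5.off = true  [terminal]
5. n3.cnt = 4  [4]
6. n3.ok = 13  [13]
7. n6.acc = 11  [terminal]
8. n2.mk = false  [false]
9. n2.lab = "zx"  ["zx"]
10. n7.idx = "pzx"  ["p" ++ A.lab]
11. n7.depth = 30  [len(A.lab) + 28]
12. n7.key = -8  [len(A.lab) - 10]
13. n9.tag = 0  [terminal]
14. n10.depth = "um"  [terminal]
15. n11.tag = 19  [terminal]
16. n8.cnt = 18  [c₀.tag + 18]
17. n8.hot = 13  [c₁.tag * 2 - 25]
18. n8.idx = false  [c₀.tag > 0]
19. n7.fin = -3  [D.key + 5]
20. n1.hot = true  [E.tag == false]
21. n1.sig = false  [D.fin > -3]
22. n12.idx = "qn"  ["qn"]
23. n12.depth = 4  [4]
24. n12.key = 28  [28]
25. n13.env = false  [D.key > 28]
26. n15.ok = true  [terminal]
27. n16.lim = 22  [terminal]
28. n17.tag = 30  [terminal]
29. n14.off = false  [g.ok == false]
30. n14.cnt = 28  [c.tag - 2]
31. n13.cnt = 25  [S.cnt - 3]
32. n13.ok = 16  [16]
33. n18.off = false  [terminal]
34. n12.fin = 4  [len(D.idx) + 2]
35. n0.off = true  [not E.sig]
36. n0.cnt = 10  [D.fin + 6]

false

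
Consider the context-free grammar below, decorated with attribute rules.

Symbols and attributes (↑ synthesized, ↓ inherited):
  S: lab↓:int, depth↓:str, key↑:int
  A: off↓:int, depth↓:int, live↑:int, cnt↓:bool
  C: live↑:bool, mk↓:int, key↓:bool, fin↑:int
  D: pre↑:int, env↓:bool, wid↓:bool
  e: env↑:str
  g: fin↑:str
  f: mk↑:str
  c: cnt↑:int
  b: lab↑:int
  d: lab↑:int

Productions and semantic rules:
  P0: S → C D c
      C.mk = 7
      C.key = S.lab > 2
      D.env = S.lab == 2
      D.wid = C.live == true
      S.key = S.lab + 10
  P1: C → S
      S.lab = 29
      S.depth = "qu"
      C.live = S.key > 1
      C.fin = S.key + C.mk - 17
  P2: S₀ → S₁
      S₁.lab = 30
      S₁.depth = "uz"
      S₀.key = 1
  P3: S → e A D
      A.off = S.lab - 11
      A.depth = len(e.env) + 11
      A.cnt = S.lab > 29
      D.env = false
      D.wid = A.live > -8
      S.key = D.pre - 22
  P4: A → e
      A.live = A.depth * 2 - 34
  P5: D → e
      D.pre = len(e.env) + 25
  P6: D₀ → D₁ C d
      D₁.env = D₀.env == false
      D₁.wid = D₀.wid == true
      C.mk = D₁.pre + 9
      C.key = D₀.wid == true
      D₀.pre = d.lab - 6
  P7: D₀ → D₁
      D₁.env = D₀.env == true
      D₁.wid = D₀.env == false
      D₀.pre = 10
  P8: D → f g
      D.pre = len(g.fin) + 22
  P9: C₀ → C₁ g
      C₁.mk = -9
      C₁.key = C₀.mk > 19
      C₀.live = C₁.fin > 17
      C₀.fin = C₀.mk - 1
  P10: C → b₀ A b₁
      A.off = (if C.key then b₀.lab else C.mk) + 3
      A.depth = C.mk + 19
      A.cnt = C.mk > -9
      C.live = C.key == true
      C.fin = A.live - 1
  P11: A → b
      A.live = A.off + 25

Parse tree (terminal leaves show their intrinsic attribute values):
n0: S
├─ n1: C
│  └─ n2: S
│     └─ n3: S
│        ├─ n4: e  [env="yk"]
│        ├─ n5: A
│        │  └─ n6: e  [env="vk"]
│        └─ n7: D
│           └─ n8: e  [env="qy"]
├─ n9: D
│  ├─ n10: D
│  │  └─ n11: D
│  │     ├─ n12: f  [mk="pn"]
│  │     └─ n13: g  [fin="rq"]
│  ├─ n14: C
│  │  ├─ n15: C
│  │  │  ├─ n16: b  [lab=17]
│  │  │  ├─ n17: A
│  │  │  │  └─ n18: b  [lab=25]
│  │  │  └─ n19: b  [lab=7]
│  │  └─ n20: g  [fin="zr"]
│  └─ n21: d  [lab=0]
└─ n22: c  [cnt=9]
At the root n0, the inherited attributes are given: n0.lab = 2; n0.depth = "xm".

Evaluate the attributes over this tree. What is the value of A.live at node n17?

1. n0.lab = 2  [given at root]
2. n0.depth = "xm"  [given at root]
3. n1.mk = 7  [7]
4. n1.key = false  [S.lab > 2]
5. n2.lab = 29  [29]
6. n2.depth = "qu"  ["qu"]
7. n3.lab = 30  [30]
8. n3.depth = "uz"  ["uz"]
9. n4.env = "yk"  [terminal]
10. n5.off = 19  [S.lab - 11]
11. n5.depth = 13  [len(e.env) + 11]
12. n5.cnt = true  [S.lab > 29]
13. n6.env = "vk"  [terminal]
14. n5.live = -8  [A.depth * 2 - 34]
15. n7.env = false  [false]
16. n7.wid = false  [A.live > -8]
17. n8.env = "qy"  [terminal]
18. n7.pre = 27  [len(e.env) + 25]
19. n3.key = 5  [D.pre - 22]
20. n2.key = 1  [1]
21. n1.live = false  [S.key > 1]
22. n1.fin = -9  [S.key + C.mk - 17]
23. n9.env = true  [S.lab == 2]
24. n9.wid = false  [C.live == true]
25. n10.env = false  [D₀.env == false]
26. n10.wid = false  [D₀.wid == true]
27. n11.env = false  [D₀.env == true]
28. n11.wid = true  [D₀.env == false]
29. n12.mk = "pn"  [terminal]
30. n13.fin = "rq"  [terminal]
31. n11.pre = 24  [len(g.fin) + 22]
32. n10.pre = 10  [10]
33. n14.mk = 19  [D₁.pre + 9]
34. n14.key = false  [D₀.wid == true]
35. n15.mk = -9  [-9]
36. n15.key = false  [C₀.mk > 19]
37. n16.lab = 17  [terminal]
38. n17.off = -6  [(if C.key then b₀.lab else C.mk) + 3]
39. n17.depth = 10  [C.mk + 19]
40. n17.cnt = false  [C.mk > -9]
41. n18.lab = 25  [terminal]
42. n17.live = 19  [A.off + 25]
43. n19.lab = 7  [terminal]
44. n15.live = false  [C.key == true]
45. n15.fin = 18  [A.live - 1]
46. n20.fin = "zr"  [terminal]
47. n14.live = true  [C₁.fin > 17]
48. n14.fin = 18  [C₀.mk - 1]
49. n21.lab = 0  [terminal]
50. n9.pre = -6  [d.lab - 6]
51. n22.cnt = 9  [terminal]
52. n0.key = 12  [S.lab + 10]

19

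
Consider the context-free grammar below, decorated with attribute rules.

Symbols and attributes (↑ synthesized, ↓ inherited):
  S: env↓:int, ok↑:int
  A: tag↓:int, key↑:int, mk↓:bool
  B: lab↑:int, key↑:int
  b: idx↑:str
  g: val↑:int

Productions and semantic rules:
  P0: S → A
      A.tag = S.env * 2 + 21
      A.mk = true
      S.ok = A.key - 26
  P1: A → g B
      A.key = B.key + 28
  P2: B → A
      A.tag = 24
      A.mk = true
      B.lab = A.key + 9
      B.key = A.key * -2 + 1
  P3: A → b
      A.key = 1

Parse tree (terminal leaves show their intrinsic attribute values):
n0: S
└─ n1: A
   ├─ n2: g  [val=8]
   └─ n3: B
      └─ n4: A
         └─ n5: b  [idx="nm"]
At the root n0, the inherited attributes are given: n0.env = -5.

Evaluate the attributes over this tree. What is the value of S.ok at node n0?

1. n0.env = -5  [given at root]
2. n1.tag = 11  [S.env * 2 + 21]
3. n1.mk = true  [true]
4. n2.val = 8  [terminal]
5. n4.tag = 24  [24]
6. n4.mk = true  [true]
7. n5.idx = "nm"  [terminal]
8. n4.key = 1  [1]
9. n3.lab = 10  [A.key + 9]
10. n3.key = -1  [A.key * -2 + 1]
11. n1.key = 27  [B.key + 28]
12. n0.ok = 1  [A.key - 26]

1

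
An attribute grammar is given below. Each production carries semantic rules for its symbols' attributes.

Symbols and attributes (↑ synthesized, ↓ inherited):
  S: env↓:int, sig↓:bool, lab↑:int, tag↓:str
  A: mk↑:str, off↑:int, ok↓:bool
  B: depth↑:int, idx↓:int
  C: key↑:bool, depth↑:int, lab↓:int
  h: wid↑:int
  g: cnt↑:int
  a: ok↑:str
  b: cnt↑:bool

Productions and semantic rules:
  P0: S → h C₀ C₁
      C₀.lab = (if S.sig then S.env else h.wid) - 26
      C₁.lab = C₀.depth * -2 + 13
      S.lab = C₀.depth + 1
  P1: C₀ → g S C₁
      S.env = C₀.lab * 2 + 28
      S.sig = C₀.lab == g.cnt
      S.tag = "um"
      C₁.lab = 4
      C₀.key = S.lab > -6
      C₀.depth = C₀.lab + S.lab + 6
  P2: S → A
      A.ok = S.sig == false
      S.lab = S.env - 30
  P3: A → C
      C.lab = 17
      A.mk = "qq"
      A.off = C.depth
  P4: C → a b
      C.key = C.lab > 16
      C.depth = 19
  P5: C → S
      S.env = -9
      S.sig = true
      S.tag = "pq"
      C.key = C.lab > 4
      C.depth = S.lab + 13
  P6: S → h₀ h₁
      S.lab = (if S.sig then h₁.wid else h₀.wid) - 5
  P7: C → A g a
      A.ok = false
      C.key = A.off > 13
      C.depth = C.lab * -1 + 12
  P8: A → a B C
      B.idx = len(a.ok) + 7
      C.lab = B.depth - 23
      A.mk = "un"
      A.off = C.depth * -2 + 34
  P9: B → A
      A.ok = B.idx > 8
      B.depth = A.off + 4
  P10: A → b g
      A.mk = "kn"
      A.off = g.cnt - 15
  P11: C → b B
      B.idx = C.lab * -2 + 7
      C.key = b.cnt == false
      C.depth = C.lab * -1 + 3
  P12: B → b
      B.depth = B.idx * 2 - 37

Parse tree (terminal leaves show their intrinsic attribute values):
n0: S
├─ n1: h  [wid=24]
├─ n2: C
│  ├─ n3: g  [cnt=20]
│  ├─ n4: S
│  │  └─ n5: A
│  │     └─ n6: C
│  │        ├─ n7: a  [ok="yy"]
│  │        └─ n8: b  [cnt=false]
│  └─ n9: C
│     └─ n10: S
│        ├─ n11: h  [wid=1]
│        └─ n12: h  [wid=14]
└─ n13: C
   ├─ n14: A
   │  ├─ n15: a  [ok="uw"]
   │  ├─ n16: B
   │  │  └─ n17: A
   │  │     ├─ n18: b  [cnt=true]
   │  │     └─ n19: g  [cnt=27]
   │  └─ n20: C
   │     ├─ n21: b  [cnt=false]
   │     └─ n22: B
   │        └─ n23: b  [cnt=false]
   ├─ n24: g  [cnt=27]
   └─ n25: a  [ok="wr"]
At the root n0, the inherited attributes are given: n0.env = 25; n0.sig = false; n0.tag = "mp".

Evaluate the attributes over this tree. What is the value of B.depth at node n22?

5

1. n0.env = 25  [given at root]
2. n0.sig = false  [given at root]
3. n0.tag = "mp"  [given at root]
4. n1.wid = 24  [terminal]
5. n2.lab = -2  [(if S.sig then S.env else h.wid) - 26]
6. n3.cnt = 20  [terminal]
7. n4.env = 24  [C₀.lab * 2 + 28]
8. n4.sig = false  [C₀.lab == g.cnt]
9. n4.tag = "um"  ["um"]
10. n5.ok = true  [S.sig == false]
11. n6.lab = 17  [17]
12. n7.ok = "yy"  [terminal]
13. n8.cnt = false  [terminal]
14. n6.key = true  [C.lab > 16]
15. n6.depth = 19  [19]
16. n5.mk = "qq"  ["qq"]
17. n5.off = 19  [C.depth]
18. n4.lab = -6  [S.env - 30]
19. n9.lab = 4  [4]
20. n10.env = -9  [-9]
21. n10.sig = true  [true]
22. n10.tag = "pq"  ["pq"]
23. n11.wid = 1  [terminal]
24. n12.wid = 14  [terminal]
25. n10.lab = 9  [(if S.sig then h₁.wid else h₀.wid) - 5]
26. n9.key = false  [C.lab > 4]
27. n9.depth = 22  [S.lab + 13]
28. n2.key = false  [S.lab > -6]
29. n2.depth = -2  [C₀.lab + S.lab + 6]
30. n13.lab = 17  [C₀.depth * -2 + 13]
31. n14.ok = false  [false]
32. n15.ok = "uw"  [terminal]
33. n16.idx = 9  [len(a.ok) + 7]
34. n17.ok = true  [B.idx > 8]
35. n18.cnt = true  [terminal]
36. n19.cnt = 27  [terminal]
37. n17.mk = "kn"  ["kn"]
38. n17.off = 12  [g.cnt - 15]
39. n16.depth = 16  [A.off + 4]
40. n20.lab = -7  [B.depth - 23]
41. n21.cnt = false  [terminal]
42. n22.idx = 21  [C.lab * -2 + 7]
43. n23.cnt = false  [terminal]
44. n22.depth = 5  [B.idx * 2 - 37]
45. n20.key = true  [b.cnt == false]
46. n20.depth = 10  [C.lab * -1 + 3]
47. n14.mk = "un"  ["un"]
48. n14.off = 14  [C.depth * -2 + 34]
49. n24.cnt = 27  [terminal]
50. n25.ok = "wr"  [terminal]
51. n13.key = true  [A.off > 13]
52. n13.depth = -5  [C.lab * -1 + 12]
53. n0.lab = -1  [C₀.depth + 1]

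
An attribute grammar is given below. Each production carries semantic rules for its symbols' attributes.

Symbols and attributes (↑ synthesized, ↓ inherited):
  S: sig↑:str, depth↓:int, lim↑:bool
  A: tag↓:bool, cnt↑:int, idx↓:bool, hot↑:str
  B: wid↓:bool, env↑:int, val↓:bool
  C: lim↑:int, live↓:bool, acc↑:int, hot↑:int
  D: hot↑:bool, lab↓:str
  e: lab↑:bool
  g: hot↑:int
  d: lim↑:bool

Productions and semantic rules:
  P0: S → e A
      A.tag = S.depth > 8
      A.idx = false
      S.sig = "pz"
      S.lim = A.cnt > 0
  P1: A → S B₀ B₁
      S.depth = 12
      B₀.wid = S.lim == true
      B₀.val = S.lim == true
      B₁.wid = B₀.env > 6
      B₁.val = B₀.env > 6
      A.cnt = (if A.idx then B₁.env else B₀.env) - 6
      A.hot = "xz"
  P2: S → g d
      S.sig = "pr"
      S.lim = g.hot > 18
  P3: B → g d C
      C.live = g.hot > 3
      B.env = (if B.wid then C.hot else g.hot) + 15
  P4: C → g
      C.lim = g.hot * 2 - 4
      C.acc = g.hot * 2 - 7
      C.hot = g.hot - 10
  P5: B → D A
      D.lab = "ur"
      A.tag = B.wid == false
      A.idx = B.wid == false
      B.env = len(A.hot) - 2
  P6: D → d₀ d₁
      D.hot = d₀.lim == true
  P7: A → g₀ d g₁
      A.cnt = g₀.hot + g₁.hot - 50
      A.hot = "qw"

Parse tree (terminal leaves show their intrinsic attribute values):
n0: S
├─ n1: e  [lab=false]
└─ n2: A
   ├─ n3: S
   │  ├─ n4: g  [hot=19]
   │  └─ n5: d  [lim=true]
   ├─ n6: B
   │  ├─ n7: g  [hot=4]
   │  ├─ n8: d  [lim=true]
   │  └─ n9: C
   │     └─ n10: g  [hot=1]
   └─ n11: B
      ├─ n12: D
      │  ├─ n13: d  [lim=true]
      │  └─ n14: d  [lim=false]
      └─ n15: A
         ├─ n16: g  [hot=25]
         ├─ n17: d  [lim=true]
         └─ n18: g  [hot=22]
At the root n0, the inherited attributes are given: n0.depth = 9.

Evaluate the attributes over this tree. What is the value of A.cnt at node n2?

0

1. n0.depth = 9  [given at root]
2. n1.lab = false  [terminal]
3. n2.tag = true  [S.depth > 8]
4. n2.idx = false  [false]
5. n3.depth = 12  [12]
6. n4.hot = 19  [terminal]
7. n5.lim = true  [terminal]
8. n3.sig = "pr"  ["pr"]
9. n3.lim = true  [g.hot > 18]
10. n6.wid = true  [S.lim == true]
11. n6.val = true  [S.lim == true]
12. n7.hot = 4  [terminal]
13. n8.lim = true  [terminal]
14. n9.live = true  [g.hot > 3]
15. n10.hot = 1  [terminal]
16. n9.lim = -2  [g.hot * 2 - 4]
17. n9.acc = -5  [g.hot * 2 - 7]
18. n9.hot = -9  [g.hot - 10]
19. n6.env = 6  [(if B.wid then C.hot else g.hot) + 15]
20. n11.wid = false  [B₀.env > 6]
21. n11.val = false  [B₀.env > 6]
22. n12.lab = "ur"  ["ur"]
23. n13.lim = true  [terminal]
24. n14.lim = false  [terminal]
25. n12.hot = true  [d₀.lim == true]
26. n15.tag = true  [B.wid == false]
27. n15.idx = true  [B.wid == false]
28. n16.hot = 25  [terminal]
29. n17.lim = true  [terminal]
30. n18.hot = 22  [terminal]
31. n15.cnt = -3  [g₀.hot + g₁.hot - 50]
32. n15.hot = "qw"  ["qw"]
33. n11.env = 0  [len(A.hot) - 2]
34. n2.cnt = 0  [(if A.idx then B₁.env else B₀.env) - 6]
35. n2.hot = "xz"  ["xz"]
36. n0.sig = "pz"  ["pz"]
37. n0.lim = false  [A.cnt > 0]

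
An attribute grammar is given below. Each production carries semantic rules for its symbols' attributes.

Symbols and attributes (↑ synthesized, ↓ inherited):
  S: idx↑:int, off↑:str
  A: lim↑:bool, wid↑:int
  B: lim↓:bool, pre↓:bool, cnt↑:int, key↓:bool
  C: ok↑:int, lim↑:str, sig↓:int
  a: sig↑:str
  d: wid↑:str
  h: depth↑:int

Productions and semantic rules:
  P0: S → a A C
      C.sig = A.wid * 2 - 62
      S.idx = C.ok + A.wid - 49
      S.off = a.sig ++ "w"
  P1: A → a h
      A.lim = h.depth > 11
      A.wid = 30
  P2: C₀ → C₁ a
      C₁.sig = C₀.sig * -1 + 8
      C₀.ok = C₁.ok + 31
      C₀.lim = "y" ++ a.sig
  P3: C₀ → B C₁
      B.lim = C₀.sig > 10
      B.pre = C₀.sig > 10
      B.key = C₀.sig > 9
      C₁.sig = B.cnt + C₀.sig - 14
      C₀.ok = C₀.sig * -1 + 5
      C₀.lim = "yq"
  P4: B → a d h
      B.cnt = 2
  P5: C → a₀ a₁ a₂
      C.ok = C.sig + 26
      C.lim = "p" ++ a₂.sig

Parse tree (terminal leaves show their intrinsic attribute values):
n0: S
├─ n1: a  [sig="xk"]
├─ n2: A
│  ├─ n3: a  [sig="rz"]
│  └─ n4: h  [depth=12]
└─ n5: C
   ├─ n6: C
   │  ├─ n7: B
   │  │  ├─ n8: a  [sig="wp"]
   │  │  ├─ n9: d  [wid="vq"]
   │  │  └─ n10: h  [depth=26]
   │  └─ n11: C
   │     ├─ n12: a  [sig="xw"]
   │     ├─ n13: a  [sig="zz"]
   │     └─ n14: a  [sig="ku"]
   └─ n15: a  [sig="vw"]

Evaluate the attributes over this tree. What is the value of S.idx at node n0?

7

1. n1.sig = "xk"  [terminal]
2. n3.sig = "rz"  [terminal]
3. n4.depth = 12  [terminal]
4. n2.lim = true  [h.depth > 11]
5. n2.wid = 30  [30]
6. n5.sig = -2  [A.wid * 2 - 62]
7. n6.sig = 10  [C₀.sig * -1 + 8]
8. n7.lim = false  [C₀.sig > 10]
9. n7.pre = false  [C₀.sig > 10]
10. n7.key = true  [C₀.sig > 9]
11. n8.sig = "wp"  [terminal]
12. n9.wid = "vq"  [terminal]
13. n10.depth = 26  [terminal]
14. n7.cnt = 2  [2]
15. n11.sig = -2  [B.cnt + C₀.sig - 14]
16. n12.sig = "xw"  [terminal]
17. n13.sig = "zz"  [terminal]
18. n14.sig = "ku"  [terminal]
19. n11.ok = 24  [C.sig + 26]
20. n11.lim = "pku"  ["p" ++ a₂.sig]
21. n6.ok = -5  [C₀.sig * -1 + 5]
22. n6.lim = "yq"  ["yq"]
23. n15.sig = "vw"  [terminal]
24. n5.ok = 26  [C₁.ok + 31]
25. n5.lim = "yvw"  ["y" ++ a.sig]
26. n0.idx = 7  [C.ok + A.wid - 49]
27. n0.off = "xkw"  [a.sig ++ "w"]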